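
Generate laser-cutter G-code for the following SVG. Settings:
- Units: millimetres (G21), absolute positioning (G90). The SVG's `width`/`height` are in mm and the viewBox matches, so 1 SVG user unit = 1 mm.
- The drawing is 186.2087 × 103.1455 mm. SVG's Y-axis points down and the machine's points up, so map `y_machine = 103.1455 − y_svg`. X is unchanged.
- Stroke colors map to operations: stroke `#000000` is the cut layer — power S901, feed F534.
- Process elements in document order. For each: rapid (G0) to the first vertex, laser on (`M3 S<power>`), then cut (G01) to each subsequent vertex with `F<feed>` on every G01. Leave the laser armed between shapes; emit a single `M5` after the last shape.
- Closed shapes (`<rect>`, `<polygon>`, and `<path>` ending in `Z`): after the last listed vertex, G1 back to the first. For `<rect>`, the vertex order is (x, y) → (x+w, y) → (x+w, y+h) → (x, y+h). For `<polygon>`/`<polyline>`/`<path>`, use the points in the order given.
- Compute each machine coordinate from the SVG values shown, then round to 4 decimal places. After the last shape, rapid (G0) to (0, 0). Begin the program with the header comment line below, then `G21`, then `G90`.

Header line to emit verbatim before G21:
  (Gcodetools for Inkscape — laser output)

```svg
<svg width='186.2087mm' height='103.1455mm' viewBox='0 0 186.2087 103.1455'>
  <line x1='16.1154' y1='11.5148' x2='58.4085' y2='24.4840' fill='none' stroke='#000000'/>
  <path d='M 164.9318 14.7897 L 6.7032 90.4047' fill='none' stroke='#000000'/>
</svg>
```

(Gcodetools for Inkscape — laser output)
G21
G90
G0 X16.1154 Y91.6307
M3 S901
G01 X58.4085 Y78.6615 F534
G0 X164.9318 Y88.3558
M3 S901
G01 X6.7032 Y12.7408 F534
M5
G0 X0.0000 Y0.0000

viewBox `0 0 186.2087 103.1455` with mm width/height → 1 unit = 1 mm. Flip: y_m = 103.1455 − y_svg.

**Shape 1** — `<line>` line segment, stroke `#000000` → cut (S901, F534). Machine vertices: (16.1154,91.6307) → (58.4085,78.6615). Open path.

**Shape 2** — `<path>` line segment, stroke `#000000` → cut (S901, F534). Machine vertices: (164.9318,88.3558) → (6.7032,12.7408). Open path.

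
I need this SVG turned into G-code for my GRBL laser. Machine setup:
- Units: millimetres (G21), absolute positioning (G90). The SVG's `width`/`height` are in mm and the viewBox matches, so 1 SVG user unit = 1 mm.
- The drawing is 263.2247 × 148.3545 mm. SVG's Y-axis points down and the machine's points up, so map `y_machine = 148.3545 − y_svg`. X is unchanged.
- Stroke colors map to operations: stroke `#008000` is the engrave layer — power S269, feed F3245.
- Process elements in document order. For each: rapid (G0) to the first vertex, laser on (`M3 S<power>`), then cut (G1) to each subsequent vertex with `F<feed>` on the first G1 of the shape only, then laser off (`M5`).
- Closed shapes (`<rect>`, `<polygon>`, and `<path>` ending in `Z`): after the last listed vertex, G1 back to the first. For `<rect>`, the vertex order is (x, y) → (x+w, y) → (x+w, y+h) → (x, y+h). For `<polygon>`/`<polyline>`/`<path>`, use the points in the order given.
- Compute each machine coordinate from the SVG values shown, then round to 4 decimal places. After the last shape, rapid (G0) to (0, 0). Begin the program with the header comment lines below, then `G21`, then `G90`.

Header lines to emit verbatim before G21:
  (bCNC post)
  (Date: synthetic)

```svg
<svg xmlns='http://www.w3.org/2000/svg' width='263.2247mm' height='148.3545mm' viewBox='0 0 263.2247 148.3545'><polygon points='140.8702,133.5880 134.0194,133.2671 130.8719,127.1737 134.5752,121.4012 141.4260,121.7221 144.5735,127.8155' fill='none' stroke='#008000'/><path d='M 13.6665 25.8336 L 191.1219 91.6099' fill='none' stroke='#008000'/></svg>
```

(bCNC post)
(Date: synthetic)
G21
G90
G0 X140.8702 Y14.7665
M3 S269
G1 X134.0194 Y15.0874 F3245
G1 X130.8719 Y21.1808
G1 X134.5752 Y26.9533
G1 X141.4260 Y26.6324
G1 X144.5735 Y20.5390
G1 X140.8702 Y14.7665
M5
G0 X13.6665 Y122.5209
M3 S269
G1 X191.1219 Y56.7446 F3245
M5
G0 X0.0000 Y0.0000

viewBox `0 0 263.2247 148.3545` with mm width/height → 1 unit = 1 mm. Flip: y_m = 148.3545 − y_svg.

**Shape 1** — `<polygon>` regular polygon, stroke `#008000` → engrave (S269, F3245). Machine vertices: (140.8702,14.7665) → (134.0194,15.0874) → (130.8719,21.1808) → (134.5752,26.9533) → (141.4260,26.6324) → (144.5735,20.5390) → (140.8702,14.7665). Closed: final G1 returns to the first vertex.

**Shape 2** — `<path>` line segment, stroke `#008000` → engrave (S269, F3245). Machine vertices: (13.6665,122.5209) → (191.1219,56.7446). Open path.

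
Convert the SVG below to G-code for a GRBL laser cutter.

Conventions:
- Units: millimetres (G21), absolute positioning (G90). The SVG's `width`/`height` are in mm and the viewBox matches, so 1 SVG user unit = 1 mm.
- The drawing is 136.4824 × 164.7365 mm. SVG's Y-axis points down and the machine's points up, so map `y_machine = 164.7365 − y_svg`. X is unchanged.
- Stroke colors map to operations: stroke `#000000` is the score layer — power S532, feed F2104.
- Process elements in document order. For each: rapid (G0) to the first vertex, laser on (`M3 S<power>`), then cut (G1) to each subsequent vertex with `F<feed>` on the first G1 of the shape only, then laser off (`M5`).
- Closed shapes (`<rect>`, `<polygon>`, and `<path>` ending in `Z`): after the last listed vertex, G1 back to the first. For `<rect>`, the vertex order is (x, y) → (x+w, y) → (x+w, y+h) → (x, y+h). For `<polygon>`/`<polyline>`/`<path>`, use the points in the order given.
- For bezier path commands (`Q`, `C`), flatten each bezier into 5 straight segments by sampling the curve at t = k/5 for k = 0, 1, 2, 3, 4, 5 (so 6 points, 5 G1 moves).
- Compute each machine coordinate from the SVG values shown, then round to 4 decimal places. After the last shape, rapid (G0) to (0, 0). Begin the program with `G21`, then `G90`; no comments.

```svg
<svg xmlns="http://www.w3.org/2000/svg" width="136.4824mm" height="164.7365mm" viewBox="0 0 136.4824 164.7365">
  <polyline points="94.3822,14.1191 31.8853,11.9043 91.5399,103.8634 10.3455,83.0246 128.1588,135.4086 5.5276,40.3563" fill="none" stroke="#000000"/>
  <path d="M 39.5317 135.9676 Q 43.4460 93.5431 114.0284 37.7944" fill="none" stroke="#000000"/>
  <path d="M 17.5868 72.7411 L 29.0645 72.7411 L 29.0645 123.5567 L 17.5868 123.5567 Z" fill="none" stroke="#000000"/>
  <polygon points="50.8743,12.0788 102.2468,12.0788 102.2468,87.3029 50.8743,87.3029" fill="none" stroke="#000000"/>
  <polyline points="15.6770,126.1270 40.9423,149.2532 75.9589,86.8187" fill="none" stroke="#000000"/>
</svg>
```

G21
G90
G0 X94.3822 Y150.6174
M3 S532
G1 X31.8853 Y152.8322 F2104
G1 X91.5399 Y60.8731
G1 X10.3455 Y81.7119
G1 X128.1588 Y29.3279
G1 X5.5276 Y124.3802
M5
G0 X39.5317 Y28.7689
M3 S532
G1 X43.7641 Y46.2717 F2104
G1 X53.3300 Y64.8404
G1 X68.2294 Y84.4750
G1 X88.4622 Y105.1756
G1 X114.0284 Y126.9421
M5
G0 X17.5868 Y91.9954
M3 S532
G1 X29.0645 Y91.9954 F2104
G1 X29.0645 Y41.1798
G1 X17.5868 Y41.1798
G1 X17.5868 Y91.9954
M5
G0 X50.8743 Y152.6577
M3 S532
G1 X102.2468 Y152.6577 F2104
G1 X102.2468 Y77.4336
G1 X50.8743 Y77.4336
G1 X50.8743 Y152.6577
M5
G0 X15.6770 Y38.6095
M3 S532
G1 X40.9423 Y15.4833 F2104
G1 X75.9589 Y77.9178
M5
G0 X0.0000 Y0.0000

viewBox `0 0 136.4824 164.7365` with mm width/height → 1 unit = 1 mm. Flip: y_m = 164.7365 − y_svg.

**Shape 1** — `<polyline>` open polyline, stroke `#000000` → score (S532, F2104). Machine vertices: (94.3822,150.6174) → (31.8853,152.8322) → (91.5399,60.8731) → (10.3455,81.7119) → (128.1588,29.3279) → (5.5276,124.3802). Open path.

**Shape 2** — `<path>` quadratic bezier, stroke `#000000` → score (S532, F2104). Control points (SVG): P0=(39.5317,135.9676), P1=(43.4460,93.5431), P2=(114.0284,37.7944); sampled at t=k/5. Machine vertices: (39.5317,28.7689) → (43.7641,46.2717) → (53.3300,64.8404) → (68.2294,84.4750) → (88.4622,105.1756) → (114.0284,126.9421). Open path.

**Shape 3** — `<path>` rectangle, stroke `#000000` → score (S532, F2104). Machine vertices: (17.5868,91.9954) → (29.0645,91.9954) → (29.0645,41.1798) → (17.5868,41.1798) → (17.5868,91.9954). Closed: final G1 returns to the first vertex.

**Shape 4** — `<polygon>` rectangle, stroke `#000000` → score (S532, F2104). Machine vertices: (50.8743,152.6577) → (102.2468,152.6577) → (102.2468,77.4336) → (50.8743,77.4336) → (50.8743,152.6577). Closed: final G1 returns to the first vertex.

**Shape 5** — `<polyline>` open polyline, stroke `#000000` → score (S532, F2104). Machine vertices: (15.6770,38.6095) → (40.9423,15.4833) → (75.9589,77.9178). Open path.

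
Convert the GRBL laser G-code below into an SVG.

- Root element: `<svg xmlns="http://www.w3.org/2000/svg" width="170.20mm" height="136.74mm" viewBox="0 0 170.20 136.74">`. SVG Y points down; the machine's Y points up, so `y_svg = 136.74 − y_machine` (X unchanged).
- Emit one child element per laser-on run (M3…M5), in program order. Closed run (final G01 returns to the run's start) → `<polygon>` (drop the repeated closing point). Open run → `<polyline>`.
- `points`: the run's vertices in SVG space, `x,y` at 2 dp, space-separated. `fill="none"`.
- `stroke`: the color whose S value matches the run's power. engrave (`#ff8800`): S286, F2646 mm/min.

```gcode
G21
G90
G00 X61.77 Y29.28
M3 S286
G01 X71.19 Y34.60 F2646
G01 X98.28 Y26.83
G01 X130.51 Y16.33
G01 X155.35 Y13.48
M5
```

Machine Y-up, SVG Y-down with viewBox height 136.74, so y_svg = 136.74 − y_machine; X carries over. Every run uses S286, so all elements get stroke `#ff8800` (engrave).

Run 1: The run is open, so emit a `<polyline>` with points (Y-flipped): 61.77,107.46 71.19,102.14 98.28,109.91 130.51,120.41 155.35,123.26.

<svg xmlns="http://www.w3.org/2000/svg" width="170.20mm" height="136.74mm" viewBox="0 0 170.20 136.74">
  <polyline points="61.77,107.46 71.19,102.14 98.28,109.91 130.51,120.41 155.35,123.26" fill="none" stroke="#ff8800"/>
</svg>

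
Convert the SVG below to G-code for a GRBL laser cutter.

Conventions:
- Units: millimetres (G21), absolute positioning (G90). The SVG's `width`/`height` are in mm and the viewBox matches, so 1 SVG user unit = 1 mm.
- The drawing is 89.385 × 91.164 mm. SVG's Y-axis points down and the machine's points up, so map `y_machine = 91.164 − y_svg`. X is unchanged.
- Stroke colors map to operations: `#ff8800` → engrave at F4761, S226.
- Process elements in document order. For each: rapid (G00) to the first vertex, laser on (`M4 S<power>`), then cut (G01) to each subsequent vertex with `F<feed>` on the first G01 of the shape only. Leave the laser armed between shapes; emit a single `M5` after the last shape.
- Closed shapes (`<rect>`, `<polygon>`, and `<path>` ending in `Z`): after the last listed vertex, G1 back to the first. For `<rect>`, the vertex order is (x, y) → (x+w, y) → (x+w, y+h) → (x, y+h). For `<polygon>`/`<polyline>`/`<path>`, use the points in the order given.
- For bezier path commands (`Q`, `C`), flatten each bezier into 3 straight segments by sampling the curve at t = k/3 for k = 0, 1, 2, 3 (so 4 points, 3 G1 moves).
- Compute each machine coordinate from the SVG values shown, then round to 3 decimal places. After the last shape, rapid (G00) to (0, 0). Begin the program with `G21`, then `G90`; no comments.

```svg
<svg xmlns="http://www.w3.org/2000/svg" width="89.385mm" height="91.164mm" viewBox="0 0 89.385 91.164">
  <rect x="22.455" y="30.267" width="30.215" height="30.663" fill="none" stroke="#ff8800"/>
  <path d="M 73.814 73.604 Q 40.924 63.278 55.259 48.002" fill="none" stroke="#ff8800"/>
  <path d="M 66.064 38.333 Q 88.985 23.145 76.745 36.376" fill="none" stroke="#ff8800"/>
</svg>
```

G21
G90
G00 X22.455 Y60.897
M4 S226
G01 X52.670 Y60.897 F4761
G01 X52.670 Y30.234
G01 X22.455 Y30.234
G01 X22.455 Y60.897
G00 X73.814 Y17.560
M4 S226
G01 X57.135 Y24.994 F4761
G01 X50.950 Y33.528
G01 X55.259 Y43.162
G00 X66.064 Y52.831
M4 S226
G01 X77.438 Y59.799 F4761
G01 X80.998 Y60.451
G01 X76.745 Y54.788
M5
G00 X0.000 Y0.000

viewBox `0 0 89.385 91.164` with mm width/height → 1 unit = 1 mm. Flip: y_m = 91.164 − y_svg.

**Shape 1** — `<rect>` rectangle, stroke `#ff8800` → engrave (S226, F4761). Machine vertices: (22.455,60.897) → (52.670,60.897) → (52.670,30.234) → (22.455,30.234) → (22.455,60.897). Closed: final G1 returns to the first vertex.

**Shape 2** — `<path>` quadratic bezier, stroke `#ff8800` → engrave (S226, F4761). Control points (SVG): P0=(73.814,73.604), P1=(40.924,63.278), P2=(55.259,48.002); sampled at t=k/3. Machine vertices: (73.814,17.560) → (57.135,24.994) → (50.950,33.528) → (55.259,43.162). Open path.

**Shape 3** — `<path>` quadratic bezier, stroke `#ff8800` → engrave (S226, F4761). Control points (SVG): P0=(66.064,38.333), P1=(88.985,23.145), P2=(76.745,36.376); sampled at t=k/3. Machine vertices: (66.064,52.831) → (77.438,59.799) → (80.998,60.451) → (76.745,54.788). Open path.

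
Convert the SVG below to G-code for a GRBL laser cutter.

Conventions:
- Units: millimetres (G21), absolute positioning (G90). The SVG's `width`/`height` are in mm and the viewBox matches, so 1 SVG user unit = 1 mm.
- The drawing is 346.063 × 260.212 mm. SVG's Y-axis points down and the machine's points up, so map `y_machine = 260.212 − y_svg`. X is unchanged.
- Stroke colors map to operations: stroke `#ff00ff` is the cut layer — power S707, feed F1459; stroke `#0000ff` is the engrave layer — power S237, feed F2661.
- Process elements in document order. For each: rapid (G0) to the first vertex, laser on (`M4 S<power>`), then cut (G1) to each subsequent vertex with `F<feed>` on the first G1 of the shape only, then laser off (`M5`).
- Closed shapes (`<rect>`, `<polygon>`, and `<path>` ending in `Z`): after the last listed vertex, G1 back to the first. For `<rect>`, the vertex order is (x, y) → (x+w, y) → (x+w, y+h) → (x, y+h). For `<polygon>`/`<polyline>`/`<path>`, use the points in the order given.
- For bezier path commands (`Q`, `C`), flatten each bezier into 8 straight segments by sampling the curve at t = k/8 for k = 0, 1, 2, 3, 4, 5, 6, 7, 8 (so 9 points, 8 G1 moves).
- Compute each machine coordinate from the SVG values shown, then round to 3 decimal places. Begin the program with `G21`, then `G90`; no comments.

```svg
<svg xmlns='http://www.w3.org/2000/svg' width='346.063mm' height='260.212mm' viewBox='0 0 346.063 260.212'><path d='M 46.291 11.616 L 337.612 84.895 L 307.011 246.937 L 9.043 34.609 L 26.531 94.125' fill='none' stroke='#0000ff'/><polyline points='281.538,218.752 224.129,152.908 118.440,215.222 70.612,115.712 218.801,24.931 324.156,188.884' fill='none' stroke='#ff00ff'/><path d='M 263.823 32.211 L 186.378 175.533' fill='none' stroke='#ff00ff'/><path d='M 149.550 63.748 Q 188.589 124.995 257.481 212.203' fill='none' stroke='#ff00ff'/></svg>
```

viewBox `0 0 346.063 260.212` with mm width/height → 1 unit = 1 mm. Flip: y_m = 260.212 − y_svg.

**Shape 1** — `<path>` open polyline, stroke `#0000ff` → engrave (S237, F2661). Machine vertices: (46.291,248.596) → (337.612,175.317) → (307.011,13.275) → (9.043,225.603) → (26.531,166.087). Open path.

**Shape 2** — `<polyline>` open polyline, stroke `#ff00ff` → cut (S707, F1459). Machine vertices: (281.538,41.460) → (224.129,107.304) → (118.440,44.990) → (70.612,144.500) → (218.801,235.281) → (324.156,71.328). Open path.

**Shape 3** — `<path>` line segment, stroke `#ff00ff` → cut (S707, F1459). Machine vertices: (263.823,228.001) → (186.378,84.679). Open path.

**Shape 4** — `<path>` quadratic bezier, stroke `#ff00ff` → cut (S707, F1459). Control points (SVG): P0=(149.550,63.748), P1=(188.589,124.995), P2=(257.481,212.203); sampled at t=k/8. Machine vertices: (149.550,196.464) → (159.776,180.747) → (170.935,164.218) → (183.027,146.878) → (196.052,128.727) → (210.010,109.764) → (224.901,89.990) → (240.724,69.405) → (257.481,48.009). Open path.

G21
G90
G0 X46.291 Y248.596
M4 S237
G1 X337.612 Y175.317 F2661
G1 X307.011 Y13.275
G1 X9.043 Y225.603
G1 X26.531 Y166.087
M5
G0 X281.538 Y41.460
M4 S707
G1 X224.129 Y107.304 F1459
G1 X118.440 Y44.990
G1 X70.612 Y144.500
G1 X218.801 Y235.281
G1 X324.156 Y71.328
M5
G0 X263.823 Y228.001
M4 S707
G1 X186.378 Y84.679 F1459
M5
G0 X149.550 Y196.464
M4 S707
G1 X159.776 Y180.747 F1459
G1 X170.935 Y164.218
G1 X183.027 Y146.878
G1 X196.052 Y128.727
G1 X210.010 Y109.764
G1 X224.901 Y89.990
G1 X240.724 Y69.405
G1 X257.481 Y48.009
M5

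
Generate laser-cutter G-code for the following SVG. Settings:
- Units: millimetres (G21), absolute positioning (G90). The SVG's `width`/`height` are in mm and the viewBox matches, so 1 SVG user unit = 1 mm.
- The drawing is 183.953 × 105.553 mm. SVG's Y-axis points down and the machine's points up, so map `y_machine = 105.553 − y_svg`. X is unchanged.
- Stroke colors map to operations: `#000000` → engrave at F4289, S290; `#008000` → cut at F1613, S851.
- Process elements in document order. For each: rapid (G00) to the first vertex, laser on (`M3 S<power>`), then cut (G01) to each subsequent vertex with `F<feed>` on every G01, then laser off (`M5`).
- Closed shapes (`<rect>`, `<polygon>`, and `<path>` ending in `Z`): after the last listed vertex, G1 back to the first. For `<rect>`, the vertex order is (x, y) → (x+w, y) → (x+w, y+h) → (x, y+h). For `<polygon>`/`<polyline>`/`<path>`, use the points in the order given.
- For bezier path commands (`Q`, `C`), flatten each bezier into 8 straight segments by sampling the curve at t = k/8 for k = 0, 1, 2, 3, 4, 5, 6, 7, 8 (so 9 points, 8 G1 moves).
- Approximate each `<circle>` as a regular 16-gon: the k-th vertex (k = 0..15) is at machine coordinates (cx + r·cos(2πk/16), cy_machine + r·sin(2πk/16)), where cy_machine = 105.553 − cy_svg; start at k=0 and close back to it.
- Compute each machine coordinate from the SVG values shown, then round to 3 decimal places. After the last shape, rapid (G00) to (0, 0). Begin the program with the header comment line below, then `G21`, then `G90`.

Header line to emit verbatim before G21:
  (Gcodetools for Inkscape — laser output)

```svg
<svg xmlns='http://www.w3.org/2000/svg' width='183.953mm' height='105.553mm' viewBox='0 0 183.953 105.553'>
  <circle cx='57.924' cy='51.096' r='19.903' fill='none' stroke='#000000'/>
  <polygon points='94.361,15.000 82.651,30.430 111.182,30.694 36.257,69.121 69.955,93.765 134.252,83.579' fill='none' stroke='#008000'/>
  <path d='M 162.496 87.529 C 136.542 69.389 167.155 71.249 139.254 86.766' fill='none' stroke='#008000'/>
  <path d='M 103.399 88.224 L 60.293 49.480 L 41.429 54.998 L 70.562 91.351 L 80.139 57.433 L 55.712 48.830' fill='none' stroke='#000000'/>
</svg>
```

(Gcodetools for Inkscape — laser output)
G21
G90
G00 X77.827 Y54.457
M3 S290
G01 X76.312 Y62.074 F4289
G01 X71.998 Y68.531 F4289
G01 X65.541 Y72.845 F4289
G01 X57.924 Y74.360 F4289
G01 X50.307 Y72.845 F4289
G01 X43.850 Y68.531 F4289
G01 X39.536 Y62.074 F4289
G01 X38.021 Y54.457 F4289
G01 X39.536 Y46.840 F4289
G01 X43.850 Y40.383 F4289
G01 X50.307 Y36.069 F4289
G01 X57.924 Y34.554 F4289
G01 X65.541 Y36.069 F4289
G01 X71.998 Y40.383 F4289
G01 X76.312 Y46.840 F4289
G01 X77.827 Y54.457 F4289
M5
G00 X94.361 Y90.553
M3 S851
G01 X82.651 Y75.123 F1613
G01 X111.182 Y74.859 F1613
G01 X36.257 Y36.432 F1613
G01 X69.955 Y11.788 F1613
G01 X134.252 Y21.974 F1613
G01 X94.361 Y90.553 F1613
M5
G00 X162.496 Y18.024
M3 S851
G01 X155.190 Y23.901 F1613
G01 X151.839 Y27.978 F1613
G01 X151.093 Y30.328 F1613
G01 X151.605 Y31.027 F1613
G01 X152.026 Y30.148 F1613
G01 X151.007 Y27.765 F1613
G01 X147.199 Y23.953 F1613
G01 X139.254 Y18.787 F1613
M5
G00 X103.399 Y17.329
M3 S290
G01 X60.293 Y56.073 F4289
G01 X41.429 Y50.555 F4289
G01 X70.562 Y14.202 F4289
G01 X80.139 Y48.120 F4289
G01 X55.712 Y56.723 F4289
M5
G00 X0.000 Y0.000

viewBox `0 0 183.953 105.553` with mm width/height → 1 unit = 1 mm. Flip: y_m = 105.553 − y_svg.

**Shape 1** — `<circle>` circle, stroke `#000000` → engrave (S290, F4289). Machine vertices: (77.827,54.457) → (76.312,62.074) → (71.998,68.531) → (65.541,72.845) → (57.924,74.360) → (50.307,72.845) → (43.850,68.531) → (39.536,62.074) → (38.021,54.457) → (39.536,46.840) → (43.850,40.383) → (50.307,36.069) → (57.924,34.554) → (65.541,36.069) → (71.998,40.383) → (76.312,46.840) → (77.827,54.457). Closed: final G1 returns to the first vertex.

**Shape 2** — `<polygon>` closed polygon, stroke `#008000` → cut (S851, F1613). Machine vertices: (94.361,90.553) → (82.651,75.123) → (111.182,74.859) → (36.257,36.432) → (69.955,11.788) → (134.252,21.974) → (94.361,90.553). Closed: final G1 returns to the first vertex.

**Shape 3** — `<path>` cubic bezier, stroke `#008000` → cut (S851, F1613). Control points (SVG): P0=(162.496,87.529), P1=(136.542,69.389), P2=(167.155,71.249), P3=(139.254,86.766); sampled at t=k/8. Machine vertices: (162.496,18.024) → (155.190,23.901) → (151.839,27.978) → (151.093,30.328) → (151.605,31.027) → (152.026,30.148) → (151.007,27.765) → (147.199,23.953) → (139.254,18.787). Open path.

**Shape 4** — `<path>` open polyline, stroke `#000000` → engrave (S290, F4289). Machine vertices: (103.399,17.329) → (60.293,56.073) → (41.429,50.555) → (70.562,14.202) → (80.139,48.120) → (55.712,56.723). Open path.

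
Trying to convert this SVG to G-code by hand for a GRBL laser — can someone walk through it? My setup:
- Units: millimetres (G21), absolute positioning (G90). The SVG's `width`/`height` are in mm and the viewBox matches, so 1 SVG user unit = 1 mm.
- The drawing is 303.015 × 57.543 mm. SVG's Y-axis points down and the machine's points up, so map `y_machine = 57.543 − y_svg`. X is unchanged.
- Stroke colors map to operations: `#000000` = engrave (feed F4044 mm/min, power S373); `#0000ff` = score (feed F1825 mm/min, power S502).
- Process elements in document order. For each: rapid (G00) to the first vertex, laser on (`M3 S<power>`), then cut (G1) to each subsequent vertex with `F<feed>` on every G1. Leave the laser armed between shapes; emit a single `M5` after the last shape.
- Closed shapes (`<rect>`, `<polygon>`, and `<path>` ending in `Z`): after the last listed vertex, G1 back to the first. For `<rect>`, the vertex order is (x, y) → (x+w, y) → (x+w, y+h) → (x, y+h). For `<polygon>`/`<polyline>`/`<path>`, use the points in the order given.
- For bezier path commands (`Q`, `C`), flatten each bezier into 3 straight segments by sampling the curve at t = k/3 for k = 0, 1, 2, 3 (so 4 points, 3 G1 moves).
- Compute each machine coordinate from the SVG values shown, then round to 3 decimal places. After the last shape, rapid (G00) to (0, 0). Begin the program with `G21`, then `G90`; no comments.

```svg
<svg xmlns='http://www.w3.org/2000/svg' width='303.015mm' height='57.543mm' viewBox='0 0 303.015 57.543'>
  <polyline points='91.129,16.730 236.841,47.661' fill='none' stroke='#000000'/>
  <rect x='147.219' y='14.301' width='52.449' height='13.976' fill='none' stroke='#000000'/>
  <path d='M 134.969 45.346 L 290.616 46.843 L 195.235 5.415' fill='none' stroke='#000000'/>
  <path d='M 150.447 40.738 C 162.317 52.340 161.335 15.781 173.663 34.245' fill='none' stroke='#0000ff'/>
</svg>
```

G21
G90
G00 X91.129 Y40.813
M3 S373
G1 X236.841 Y9.882 F4044
G00 X147.219 Y43.242
M3 S373
G1 X199.668 Y43.242 F4044
G1 X199.668 Y29.266 F4044
G1 X147.219 Y29.266 F4044
G1 X147.219 Y43.242 F4044
G00 X134.969 Y12.197
M3 S373
G1 X290.616 Y10.700 F4044
G1 X195.235 Y52.128 F4044
G00 X150.447 Y16.805
M3 S502
G1 X159.002 Y17.435 F1825
G1 X164.803 Y27.243 F1825
G1 X173.663 Y23.298 F1825
M5
G00 X0.000 Y0.000

viewBox `0 0 303.015 57.543` with mm width/height → 1 unit = 1 mm. Flip: y_m = 57.543 − y_svg.

**Shape 1** — `<polyline>` line segment, stroke `#000000` → engrave (S373, F4044). Machine vertices: (91.129,40.813) → (236.841,9.882). Open path.

**Shape 2** — `<rect>` rectangle, stroke `#000000` → engrave (S373, F4044). Machine vertices: (147.219,43.242) → (199.668,43.242) → (199.668,29.266) → (147.219,29.266) → (147.219,43.242). Closed: final G1 returns to the first vertex.

**Shape 3** — `<path>` open polyline, stroke `#000000` → engrave (S373, F4044). Machine vertices: (134.969,12.197) → (290.616,10.700) → (195.235,52.128). Open path.

**Shape 4** — `<path>` cubic bezier, stroke `#0000ff` → score (S502, F1825). Control points (SVG): P0=(150.447,40.738), P1=(162.317,52.340), P2=(161.335,15.781), P3=(173.663,34.245); sampled at t=k/3. Machine vertices: (150.447,16.805) → (159.002,17.435) → (164.803,27.243) → (173.663,23.298). Open path.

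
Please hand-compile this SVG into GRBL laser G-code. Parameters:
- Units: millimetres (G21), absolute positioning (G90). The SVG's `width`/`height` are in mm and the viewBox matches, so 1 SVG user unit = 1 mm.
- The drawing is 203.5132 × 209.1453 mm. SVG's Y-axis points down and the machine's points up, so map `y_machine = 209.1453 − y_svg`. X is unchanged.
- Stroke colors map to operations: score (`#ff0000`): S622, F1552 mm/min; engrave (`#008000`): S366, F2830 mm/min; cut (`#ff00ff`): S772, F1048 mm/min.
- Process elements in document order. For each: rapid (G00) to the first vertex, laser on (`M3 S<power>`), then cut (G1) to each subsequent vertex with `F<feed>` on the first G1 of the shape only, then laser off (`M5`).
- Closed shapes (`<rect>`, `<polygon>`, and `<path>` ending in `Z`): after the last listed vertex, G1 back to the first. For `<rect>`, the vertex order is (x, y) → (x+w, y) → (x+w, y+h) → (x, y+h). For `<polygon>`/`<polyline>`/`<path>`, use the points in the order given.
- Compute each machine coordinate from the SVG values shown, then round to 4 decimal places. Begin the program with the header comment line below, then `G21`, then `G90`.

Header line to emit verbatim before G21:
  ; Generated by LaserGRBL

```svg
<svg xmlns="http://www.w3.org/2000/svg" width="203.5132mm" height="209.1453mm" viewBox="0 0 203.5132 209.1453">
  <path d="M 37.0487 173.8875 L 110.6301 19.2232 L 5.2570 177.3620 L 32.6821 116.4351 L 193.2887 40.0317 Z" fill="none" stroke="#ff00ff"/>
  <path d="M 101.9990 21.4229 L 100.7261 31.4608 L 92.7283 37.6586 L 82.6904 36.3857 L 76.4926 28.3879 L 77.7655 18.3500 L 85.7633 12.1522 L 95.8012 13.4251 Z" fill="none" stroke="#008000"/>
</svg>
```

1 u = 1 mm; y_m = 209.1453 − y.

[1] `<path>` closed polygon, #ff00ff→cut S772 F1048: (37.0487,35.2578) → (110.6301,189.9221) → (5.2570,31.7833) → (32.6821,92.7102) → (193.2887,169.1136) → (37.0487,35.2578) (closed)

[2] `<path>` regular polygon, #008000→engrave S366 F2830: (101.9990,187.7224) → (100.7261,177.6845) → (92.7283,171.4867) → (82.6904,172.7596) → (76.4926,180.7574) → (77.7655,190.7953) → (85.7633,196.9931) → (95.8012,195.7202) → (101.9990,187.7224) (closed)

; Generated by LaserGRBL
G21
G90
G00 X37.0487 Y35.2578
M3 S772
G1 X110.6301 Y189.9221 F1048
G1 X5.2570 Y31.7833
G1 X32.6821 Y92.7102
G1 X193.2887 Y169.1136
G1 X37.0487 Y35.2578
M5
G00 X101.9990 Y187.7224
M3 S366
G1 X100.7261 Y177.6845 F2830
G1 X92.7283 Y171.4867
G1 X82.6904 Y172.7596
G1 X76.4926 Y180.7574
G1 X77.7655 Y190.7953
G1 X85.7633 Y196.9931
G1 X95.8012 Y195.7202
G1 X101.9990 Y187.7224
M5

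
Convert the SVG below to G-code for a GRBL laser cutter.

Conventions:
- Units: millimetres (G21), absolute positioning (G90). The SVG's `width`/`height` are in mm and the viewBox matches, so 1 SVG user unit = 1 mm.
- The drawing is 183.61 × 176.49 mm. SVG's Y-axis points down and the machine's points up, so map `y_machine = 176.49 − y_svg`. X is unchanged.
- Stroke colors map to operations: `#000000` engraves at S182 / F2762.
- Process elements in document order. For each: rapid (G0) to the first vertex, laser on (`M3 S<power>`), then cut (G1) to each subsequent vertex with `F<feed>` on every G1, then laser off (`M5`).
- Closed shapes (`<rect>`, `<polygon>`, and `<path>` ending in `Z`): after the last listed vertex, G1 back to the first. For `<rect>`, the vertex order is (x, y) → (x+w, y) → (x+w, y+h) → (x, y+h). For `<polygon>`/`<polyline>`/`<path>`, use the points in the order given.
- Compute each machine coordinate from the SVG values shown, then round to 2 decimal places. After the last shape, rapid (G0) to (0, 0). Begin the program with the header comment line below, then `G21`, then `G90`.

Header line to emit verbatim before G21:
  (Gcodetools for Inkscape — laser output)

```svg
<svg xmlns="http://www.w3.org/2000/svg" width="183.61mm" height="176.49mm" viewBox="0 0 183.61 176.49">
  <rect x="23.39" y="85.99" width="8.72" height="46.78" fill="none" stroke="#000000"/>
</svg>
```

Since the viewBox matches the mm dimensions, user units are millimetres directly. The only transform is the Y-flip y_m = 176.49 − y_svg.

Shape 1 is a rectangle drawn with `<rect>`. Its stroke #000000 means engrave at S182, F2762. After flipping Y the toolpath is (23.39,90.50) → (32.11,90.50) → (32.11,43.72) → (23.39,43.72) → (23.39,90.50), returning to the start.

(Gcodetools for Inkscape — laser output)
G21
G90
G0 X23.39 Y90.50
M3 S182
G1 X32.11 Y90.50 F2762
G1 X32.11 Y43.72 F2762
G1 X23.39 Y43.72 F2762
G1 X23.39 Y90.50 F2762
M5
G0 X0.00 Y0.00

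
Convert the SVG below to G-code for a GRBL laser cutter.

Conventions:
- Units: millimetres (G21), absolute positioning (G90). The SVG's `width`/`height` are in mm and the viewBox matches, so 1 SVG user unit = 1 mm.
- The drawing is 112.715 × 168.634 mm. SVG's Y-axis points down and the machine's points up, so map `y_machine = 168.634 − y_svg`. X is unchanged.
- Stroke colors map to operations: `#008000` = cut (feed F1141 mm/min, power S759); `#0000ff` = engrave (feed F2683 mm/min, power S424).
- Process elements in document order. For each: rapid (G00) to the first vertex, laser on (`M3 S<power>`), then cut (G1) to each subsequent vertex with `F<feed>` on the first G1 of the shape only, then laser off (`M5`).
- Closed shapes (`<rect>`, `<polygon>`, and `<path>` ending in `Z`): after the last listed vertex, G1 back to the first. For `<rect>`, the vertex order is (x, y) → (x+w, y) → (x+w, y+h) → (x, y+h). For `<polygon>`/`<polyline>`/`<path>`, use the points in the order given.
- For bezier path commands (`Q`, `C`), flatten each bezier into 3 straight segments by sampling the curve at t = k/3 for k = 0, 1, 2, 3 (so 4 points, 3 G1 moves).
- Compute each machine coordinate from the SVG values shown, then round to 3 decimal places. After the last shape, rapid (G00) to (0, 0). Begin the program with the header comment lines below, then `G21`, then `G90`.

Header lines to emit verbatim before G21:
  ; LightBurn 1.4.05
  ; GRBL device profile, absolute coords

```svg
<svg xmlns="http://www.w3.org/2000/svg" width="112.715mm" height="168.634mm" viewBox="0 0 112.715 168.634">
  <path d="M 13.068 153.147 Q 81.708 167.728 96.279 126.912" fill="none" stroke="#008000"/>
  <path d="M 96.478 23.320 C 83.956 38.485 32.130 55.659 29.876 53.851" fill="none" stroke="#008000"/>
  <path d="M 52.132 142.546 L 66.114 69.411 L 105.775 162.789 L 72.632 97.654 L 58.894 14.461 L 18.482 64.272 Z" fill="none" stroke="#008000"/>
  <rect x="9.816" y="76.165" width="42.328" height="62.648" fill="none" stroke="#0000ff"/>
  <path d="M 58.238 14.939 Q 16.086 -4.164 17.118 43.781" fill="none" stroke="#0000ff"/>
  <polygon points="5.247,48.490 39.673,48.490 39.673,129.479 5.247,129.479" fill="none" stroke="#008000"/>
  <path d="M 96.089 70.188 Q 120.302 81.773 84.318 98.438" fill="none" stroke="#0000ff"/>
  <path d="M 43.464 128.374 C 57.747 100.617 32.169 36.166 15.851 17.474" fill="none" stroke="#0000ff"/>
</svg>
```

1 u = 1 mm; y_m = 168.634 − y.

[1] `<path>` quadratic bezier, #008000→cut S759 F1141: (13.068,15.487) → (52.820,11.922) → (80.557,20.667) → (96.279,41.722)

[2] `<path>` cubic bezier, #008000→cut S759 F1141: (96.478,145.314) → (74.146,130.257) → (45.362,118.525) → (29.876,114.783)

[3] `<path>` closed polygon, #008000→cut S759 F1141: (52.132,26.088) → (66.114,99.223) → (105.775,5.845) → (72.632,70.980) → (58.894,154.173) → (18.482,104.362) → (52.132,26.088) (closed)

[4] `<rect>` rectangle, #0000ff→engrave S424 F2683: (9.816,92.469) → (52.144,92.469) → (52.144,29.821) → (9.816,29.821) → (9.816,92.469) (closed)

[5] `<path>` quadratic bezier, #0000ff→engrave S424 F2683: (58.238,153.695) → (34.935,158.981) → (21.228,149.367) → (17.118,124.853)

[6] `<polygon>` rectangle, #008000→cut S759 F1141: (5.247,120.144) → (39.673,120.144) → (39.673,39.155) → (5.247,39.155) → (5.247,120.144) (closed)

[7] `<path>` quadratic bezier, #0000ff→engrave S424 F2683: (96.089,98.446) → (105.542,90.158) → (101.619,80.742) → (84.318,70.196)

[8] `<path>` cubic bezier, #0000ff→engrave S424 F2683: (43.464,40.260) → (46.279,77.195) → (33.436,120.269) → (15.851,151.160)

; LightBurn 1.4.05
; GRBL device profile, absolute coords
G21
G90
G00 X13.068 Y15.487
M3 S759
G1 X52.820 Y11.922 F1141
G1 X80.557 Y20.667
G1 X96.279 Y41.722
M5
G00 X96.478 Y145.314
M3 S759
G1 X74.146 Y130.257 F1141
G1 X45.362 Y118.525
G1 X29.876 Y114.783
M5
G00 X52.132 Y26.088
M3 S759
G1 X66.114 Y99.223 F1141
G1 X105.775 Y5.845
G1 X72.632 Y70.980
G1 X58.894 Y154.173
G1 X18.482 Y104.362
G1 X52.132 Y26.088
M5
G00 X9.816 Y92.469
M3 S424
G1 X52.144 Y92.469 F2683
G1 X52.144 Y29.821
G1 X9.816 Y29.821
G1 X9.816 Y92.469
M5
G00 X58.238 Y153.695
M3 S424
G1 X34.935 Y158.981 F2683
G1 X21.228 Y149.367
G1 X17.118 Y124.853
M5
G00 X5.247 Y120.144
M3 S759
G1 X39.673 Y120.144 F1141
G1 X39.673 Y39.155
G1 X5.247 Y39.155
G1 X5.247 Y120.144
M5
G00 X96.089 Y98.446
M3 S424
G1 X105.542 Y90.158 F2683
G1 X101.619 Y80.742
G1 X84.318 Y70.196
M5
G00 X43.464 Y40.260
M3 S424
G1 X46.279 Y77.195 F2683
G1 X33.436 Y120.269
G1 X15.851 Y151.160
M5
G00 X0.000 Y0.000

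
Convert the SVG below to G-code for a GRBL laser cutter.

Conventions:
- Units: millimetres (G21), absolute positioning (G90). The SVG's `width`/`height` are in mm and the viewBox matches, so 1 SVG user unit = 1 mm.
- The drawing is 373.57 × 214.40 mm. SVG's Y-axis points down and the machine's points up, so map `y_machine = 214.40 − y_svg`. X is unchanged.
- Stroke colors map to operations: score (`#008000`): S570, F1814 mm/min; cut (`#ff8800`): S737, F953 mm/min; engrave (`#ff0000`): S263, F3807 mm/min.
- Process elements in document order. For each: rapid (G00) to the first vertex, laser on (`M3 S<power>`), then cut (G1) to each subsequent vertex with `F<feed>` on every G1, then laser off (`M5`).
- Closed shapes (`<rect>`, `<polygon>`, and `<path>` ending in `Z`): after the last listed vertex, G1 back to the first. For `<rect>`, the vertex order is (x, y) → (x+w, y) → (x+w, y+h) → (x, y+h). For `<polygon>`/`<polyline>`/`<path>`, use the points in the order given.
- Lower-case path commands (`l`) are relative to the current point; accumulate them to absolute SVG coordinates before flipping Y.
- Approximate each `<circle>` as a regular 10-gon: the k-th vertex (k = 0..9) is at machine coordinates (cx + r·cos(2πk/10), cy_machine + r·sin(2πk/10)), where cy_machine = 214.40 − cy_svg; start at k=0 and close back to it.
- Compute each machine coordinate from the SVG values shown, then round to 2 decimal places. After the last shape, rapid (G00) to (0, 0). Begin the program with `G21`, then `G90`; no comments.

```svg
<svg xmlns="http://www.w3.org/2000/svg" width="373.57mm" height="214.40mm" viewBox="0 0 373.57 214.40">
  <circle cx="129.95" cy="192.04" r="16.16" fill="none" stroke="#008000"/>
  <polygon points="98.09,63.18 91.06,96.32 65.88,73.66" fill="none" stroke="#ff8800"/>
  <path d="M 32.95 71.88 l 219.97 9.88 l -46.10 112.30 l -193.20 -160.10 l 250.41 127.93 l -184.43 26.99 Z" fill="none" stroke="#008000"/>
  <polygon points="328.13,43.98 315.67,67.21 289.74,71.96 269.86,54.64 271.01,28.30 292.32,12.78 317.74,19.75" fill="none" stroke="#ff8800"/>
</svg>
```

G21
G90
G00 X146.11 Y22.36
M3 S570
G1 X143.02 Y31.86 F1814
G1 X134.94 Y37.73 F1814
G1 X124.96 Y37.73 F1814
G1 X116.88 Y31.86 F1814
G1 X113.79 Y22.36 F1814
G1 X116.88 Y12.86 F1814
G1 X124.96 Y6.99 F1814
G1 X134.94 Y6.99 F1814
G1 X143.02 Y12.86 F1814
G1 X146.11 Y22.36 F1814
M5
G00 X98.09 Y151.22
M3 S737
G1 X91.06 Y118.08 F953
G1 X65.88 Y140.74 F953
G1 X98.09 Y151.22 F953
M5
G00 X32.95 Y142.52
M3 S570
G1 X252.92 Y132.64 F1814
G1 X206.82 Y20.34 F1814
G1 X13.62 Y180.44 F1814
G1 X264.03 Y52.51 F1814
G1 X79.60 Y25.52 F1814
G1 X32.95 Y142.52 F1814
M5
G00 X328.13 Y170.42
M3 S737
G1 X315.67 Y147.19 F953
G1 X289.74 Y142.44 F953
G1 X269.86 Y159.76 F953
G1 X271.01 Y186.10 F953
G1 X292.32 Y201.62 F953
G1 X317.74 Y194.65 F953
G1 X328.13 Y170.42 F953
M5
G00 X0.00 Y0.00

1 u = 1 mm; y_m = 214.40 − y.

[1] `<circle>` circle, #008000→score S570 F1814: (146.11,22.36) → (143.02,31.86) → (134.94,37.73) → (124.96,37.73) → (116.88,31.86) → (113.79,22.36) → (116.88,12.86) → (124.96,6.99) → (134.94,6.99) → (143.02,12.86) → (146.11,22.36) (closed)

[2] `<polygon>` regular polygon, #ff8800→cut S737 F953: (98.09,151.22) → (91.06,118.08) → (65.88,140.74) → (98.09,151.22) (closed)

[3] `<path>` closed polygon, #008000→score S570 F1814: (32.95,142.52) → (252.92,132.64) → (206.82,20.34) → (13.62,180.44) → (264.03,52.51) → (79.60,25.52) → (32.95,142.52) (closed)

[4] `<polygon>` regular polygon, #ff8800→cut S737 F953: (328.13,170.42) → (315.67,147.19) → (289.74,142.44) → (269.86,159.76) → (271.01,186.10) → (292.32,201.62) → (317.74,194.65) → (328.13,170.42) (closed)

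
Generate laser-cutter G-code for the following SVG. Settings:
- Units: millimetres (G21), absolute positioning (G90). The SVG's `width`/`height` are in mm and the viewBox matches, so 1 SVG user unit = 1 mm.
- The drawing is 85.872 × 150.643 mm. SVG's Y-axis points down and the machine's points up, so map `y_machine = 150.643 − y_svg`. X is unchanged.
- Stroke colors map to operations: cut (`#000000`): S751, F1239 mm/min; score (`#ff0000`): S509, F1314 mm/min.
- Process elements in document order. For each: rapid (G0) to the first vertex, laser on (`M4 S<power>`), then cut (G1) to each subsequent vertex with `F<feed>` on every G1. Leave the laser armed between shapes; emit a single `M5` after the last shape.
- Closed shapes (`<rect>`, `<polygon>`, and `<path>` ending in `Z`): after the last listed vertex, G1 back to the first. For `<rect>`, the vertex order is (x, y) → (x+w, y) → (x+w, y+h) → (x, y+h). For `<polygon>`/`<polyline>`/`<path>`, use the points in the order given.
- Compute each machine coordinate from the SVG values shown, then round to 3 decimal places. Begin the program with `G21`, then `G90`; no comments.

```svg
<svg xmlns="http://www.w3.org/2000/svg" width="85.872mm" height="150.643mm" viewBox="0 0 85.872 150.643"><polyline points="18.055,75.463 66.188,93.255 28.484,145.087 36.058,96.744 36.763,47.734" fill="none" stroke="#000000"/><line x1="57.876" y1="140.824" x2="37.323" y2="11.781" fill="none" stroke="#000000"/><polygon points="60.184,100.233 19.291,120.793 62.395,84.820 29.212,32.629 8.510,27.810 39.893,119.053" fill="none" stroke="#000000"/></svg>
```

1 u = 1 mm; y_m = 150.643 − y.

[1] `<polyline>` open polyline, #000000→cut S751 F1239: (18.055,75.180) → (66.188,57.388) → (28.484,5.556) → (36.058,53.899) → (36.763,102.909)

[2] `<line>` line segment, #000000→cut S751 F1239: (57.876,9.819) → (37.323,138.862)

[3] `<polygon>` closed polygon, #000000→cut S751 F1239: (60.184,50.410) → (19.291,29.850) → (62.395,65.823) → (29.212,118.014) → (8.510,122.833) → (39.893,31.590) → (60.184,50.410) (closed)

G21
G90
G0 X18.055 Y75.180
M4 S751
G1 X66.188 Y57.388 F1239
G1 X28.484 Y5.556 F1239
G1 X36.058 Y53.899 F1239
G1 X36.763 Y102.909 F1239
G0 X57.876 Y9.819
M4 S751
G1 X37.323 Y138.862 F1239
G0 X60.184 Y50.410
M4 S751
G1 X19.291 Y29.850 F1239
G1 X62.395 Y65.823 F1239
G1 X29.212 Y118.014 F1239
G1 X8.510 Y122.833 F1239
G1 X39.893 Y31.590 F1239
G1 X60.184 Y50.410 F1239
M5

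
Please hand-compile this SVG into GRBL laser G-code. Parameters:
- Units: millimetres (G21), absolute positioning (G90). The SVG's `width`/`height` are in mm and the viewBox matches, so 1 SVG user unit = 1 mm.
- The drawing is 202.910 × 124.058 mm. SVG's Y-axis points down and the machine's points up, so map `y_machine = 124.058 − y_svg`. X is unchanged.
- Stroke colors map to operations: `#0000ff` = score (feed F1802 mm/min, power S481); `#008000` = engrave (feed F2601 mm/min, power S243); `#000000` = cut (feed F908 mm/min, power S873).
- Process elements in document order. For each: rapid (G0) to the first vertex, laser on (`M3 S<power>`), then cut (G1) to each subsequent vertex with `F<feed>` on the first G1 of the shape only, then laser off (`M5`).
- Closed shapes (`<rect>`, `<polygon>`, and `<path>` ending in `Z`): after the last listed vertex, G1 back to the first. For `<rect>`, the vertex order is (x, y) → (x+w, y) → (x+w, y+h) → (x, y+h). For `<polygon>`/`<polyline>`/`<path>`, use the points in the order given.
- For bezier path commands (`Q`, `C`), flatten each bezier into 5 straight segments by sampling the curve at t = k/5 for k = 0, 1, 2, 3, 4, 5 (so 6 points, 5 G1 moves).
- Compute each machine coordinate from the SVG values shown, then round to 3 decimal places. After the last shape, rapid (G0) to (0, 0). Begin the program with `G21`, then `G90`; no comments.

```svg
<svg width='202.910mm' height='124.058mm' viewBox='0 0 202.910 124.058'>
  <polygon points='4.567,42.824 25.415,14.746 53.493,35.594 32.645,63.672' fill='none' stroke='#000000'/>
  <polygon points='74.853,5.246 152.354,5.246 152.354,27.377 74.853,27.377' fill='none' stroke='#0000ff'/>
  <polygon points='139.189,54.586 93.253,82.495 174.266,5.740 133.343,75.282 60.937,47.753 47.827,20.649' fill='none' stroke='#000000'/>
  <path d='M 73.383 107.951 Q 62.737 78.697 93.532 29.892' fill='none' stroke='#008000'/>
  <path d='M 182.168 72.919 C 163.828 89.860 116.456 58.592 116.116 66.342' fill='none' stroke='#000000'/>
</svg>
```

1 u = 1 mm; y_m = 124.058 − y.

[1] `<polygon>` regular polygon, #000000→cut S873 F908: (4.567,81.234) → (25.415,109.312) → (53.493,88.464) → (32.645,60.386) → (4.567,81.234) (closed)

[2] `<polygon>` rectangle, #0000ff→score S481 F1802: (74.853,118.812) → (152.354,118.812) → (152.354,96.681) → (74.853,96.681) → (74.853,118.812) (closed)

[3] `<polygon>` closed polygon, #000000→cut S873 F908: (139.189,69.472) → (93.253,41.563) → (174.266,118.318) → (133.343,48.776) → (60.937,76.305) → (47.827,103.409) → (139.189,69.472) (closed)

[4] `<path>` quadratic bezier, #008000→engrave S243 F2601: (73.383,16.107) → (70.782,28.591) → (71.497,42.638) → (75.527,58.250) → (82.872,75.426) → (93.532,94.166)

[5] `<path>` cubic bezier, #000000→cut S873 F908: (182.168,51.139) → (168.289,46.062) → (151.093,48.368) → (134.231,53.870) → (121.355,58.382) → (116.116,57.716)

G21
G90
G0 X4.567 Y81.234
M3 S873
G1 X25.415 Y109.312 F908
G1 X53.493 Y88.464
G1 X32.645 Y60.386
G1 X4.567 Y81.234
M5
G0 X74.853 Y118.812
M3 S481
G1 X152.354 Y118.812 F1802
G1 X152.354 Y96.681
G1 X74.853 Y96.681
G1 X74.853 Y118.812
M5
G0 X139.189 Y69.472
M3 S873
G1 X93.253 Y41.563 F908
G1 X174.266 Y118.318
G1 X133.343 Y48.776
G1 X60.937 Y76.305
G1 X47.827 Y103.409
G1 X139.189 Y69.472
M5
G0 X73.383 Y16.107
M3 S243
G1 X70.782 Y28.591 F2601
G1 X71.497 Y42.638
G1 X75.527 Y58.250
G1 X82.872 Y75.426
G1 X93.532 Y94.166
M5
G0 X182.168 Y51.139
M3 S873
G1 X168.289 Y46.062 F908
G1 X151.093 Y48.368
G1 X134.231 Y53.870
G1 X121.355 Y58.382
G1 X116.116 Y57.716
M5
G0 X0.000 Y0.000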